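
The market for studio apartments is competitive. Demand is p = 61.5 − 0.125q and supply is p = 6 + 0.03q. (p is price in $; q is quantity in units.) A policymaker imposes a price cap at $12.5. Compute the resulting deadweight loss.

Competitive equilibrium: 61.5 − 0.125q = 6 + 0.03q → q* = 358.064516, p* = 16.741935.
At the ceiling p = 12.5, quantity supplied = (12.5 − 6)/0.03 = 216.666667.
Willingness to pay at q' = 216.666667: 61.5 − 0.125·216.666667 = 34.416667.
Δq = 358.064516 − 216.666667 = 141.397849; wedge = 34.416667 − 12.5 = 21.916667.
Deadweight loss = ½ × 141.397849 × 21.916667 = $1549.48.

$1549.48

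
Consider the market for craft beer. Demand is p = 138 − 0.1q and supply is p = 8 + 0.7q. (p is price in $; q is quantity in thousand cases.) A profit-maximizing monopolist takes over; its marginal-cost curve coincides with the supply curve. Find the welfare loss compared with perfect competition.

Competitive equilibrium: 138 − 0.1q = 8 + 0.7q → q* = 162.5, p* = 121.75.
Marginal revenue: MR = 138 − 0.2q. Set MR = MC: 138 − 0.2q = 8 + 0.7q → q_m = 144.4444.
Price p_m = 138 − 0.1·144.4444 = 123.5556; MC(q_m) = 8 + 0.7·144.4444 = 109.1111.
Competitive q* = 162.5, so Δq = 18.0556; wedge = 123.5556 − 109.1111 = 14.4445.
DWL = ½ × 18.0556 × 14.4445 = $130.40 thousand.

$130.40 thousand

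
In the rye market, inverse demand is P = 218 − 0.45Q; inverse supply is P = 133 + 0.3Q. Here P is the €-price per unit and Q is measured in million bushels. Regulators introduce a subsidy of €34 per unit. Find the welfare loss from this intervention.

Competitive equilibrium: 218 − 0.45Q = 133 + 0.3Q → Q* = 113.3333, P* = 167.
The subsidy lowers effective supply by 34: P = 99 + 0.3Q.
New quantity: 218 − 0.45Q = 99 + 0.3Q → Q' = 158.6667.
Overproduction ΔQ = 158.6667 − 113.3333 = 45.3334; wedge = subsidy = 34.
Deadweight loss = ½ × 45.3334 × 34 = €770.67 million.

€770.67 million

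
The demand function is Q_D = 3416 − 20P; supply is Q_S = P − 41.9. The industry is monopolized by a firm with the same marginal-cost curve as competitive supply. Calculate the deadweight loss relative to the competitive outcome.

16.35

In inverse form: demand P = 170.8 − 0.05Q, supply P = 41.9 + Q.
Competitive equilibrium: 170.8 − 0.05Q = 41.9 + Q → Q* = 122.7619, P* = 164.6619.
Marginal revenue: MR = 170.8 − 0.1Q. Set MR = MC: 170.8 − 0.1Q = 41.9 + Q → Q_m = 117.1818.
Price P_m = 170.8 − 0.05·117.1818 = 164.9409; MC(Q_m) = 41.9 + 1·117.1818 = 159.0818.
Competitive Q* = 122.7619, so ΔQ = 5.5801; wedge = 164.9409 − 159.0818 = 5.8591.
Deadweight loss = ½ × 5.5801 × 5.8591 = 16.35.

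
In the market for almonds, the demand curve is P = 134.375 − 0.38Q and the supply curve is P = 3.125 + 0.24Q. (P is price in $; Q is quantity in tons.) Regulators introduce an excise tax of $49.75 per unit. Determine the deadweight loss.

Competitive equilibrium: 134.375 − 0.38Q = 3.125 + 0.24Q → Q* = 211.6935, P* = 53.9315.
With the tax, the buyer price exceeds the seller price by 49.75: (134.375 − 0.38Q) − (3.125 + 0.24Q) = 49.75 → Q' = 131.4516.
ΔQ = 211.6935 − 131.4516 = 80.2419; the wedge equals the tax, 49.75.
The triangle = ½ × 80.2419 × 49.75 = $1996.02.

$1996.02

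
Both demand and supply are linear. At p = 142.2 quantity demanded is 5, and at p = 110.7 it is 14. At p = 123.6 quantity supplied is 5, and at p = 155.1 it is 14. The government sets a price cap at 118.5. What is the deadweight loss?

Demand slope = (110.7 − 142.2)/(14 − 5) = −3.5, so p = 159.7 − 3.5q.
Supply slope = (155.1 − 123.6)/(14 − 5) = 3.5, so p = 106.1 + 3.5q.
Competitive equilibrium: 159.7 − 3.5q = 106.1 + 3.5q → q* = 7.65714, p* = 132.9.
At the ceiling p = 118.5, quantity supplied = (118.5 − 106.1)/3.5 = 3.54286.
Willingness to pay at q' = 3.54286: 159.7 − 3.5·3.54286 = 147.29999.
Δq = 7.65714 − 3.54286 = 4.11428; wedge = 147.29999 − 118.5 = 28.79999.
Deadweight loss = ½ × 4.11428 × 28.79999 = 59.25.

59.25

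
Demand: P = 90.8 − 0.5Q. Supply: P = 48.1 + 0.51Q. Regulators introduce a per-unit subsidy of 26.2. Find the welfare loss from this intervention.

339.82

Competitive equilibrium: 90.8 − 0.5Q = 48.1 + 0.51Q → Q* = 42.2772, P* = 69.6614.
The subsidy lowers effective supply by 26.2: P = 21.9 + 0.51Q.
New quantity: 90.8 − 0.5Q = 21.9 + 0.51Q → Q' = 68.2178.
Overproduction ΔQ = 68.2178 − 42.2772 = 25.9406; wedge = subsidy = 26.2.
Welfare loss = ½ × 25.9406 × 26.2 = 339.82.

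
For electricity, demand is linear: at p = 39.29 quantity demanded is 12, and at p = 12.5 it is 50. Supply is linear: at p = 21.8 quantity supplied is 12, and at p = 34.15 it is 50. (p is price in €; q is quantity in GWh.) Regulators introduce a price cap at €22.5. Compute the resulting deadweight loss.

€113.21

Demand slope = (12.5 − 39.29)/(50 − 12) = −0.705, so p = 47.75 − 0.705q.
Supply slope = (34.15 − 21.8)/(50 − 12) = 0.325, so p = 17.9 + 0.325q.
Competitive equilibrium: 47.75 − 0.705q = 17.9 + 0.325q → q* = 28.9806, p* = 27.3187.
At the ceiling p = 22.5, quantity supplied = (22.5 − 17.9)/0.325 = 14.1538.
Willingness to pay at q' = 14.1538: 47.75 − 0.705·14.1538 = 37.7716.
Δq = 28.9806 − 14.1538 = 14.8268; wedge = 37.7716 − 22.5 = 15.2716.
The triangle = ½ × 14.8268 × 15.2716 = €113.21.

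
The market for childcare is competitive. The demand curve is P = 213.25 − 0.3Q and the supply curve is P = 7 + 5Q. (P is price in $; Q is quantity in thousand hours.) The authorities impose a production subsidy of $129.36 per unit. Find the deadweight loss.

$1578.68 thousand

Competitive equilibrium: 213.25 − 0.3Q = 7 + 5Q → Q* = 38.9151, P* = 201.5755.
The subsidy lowers effective supply by 129.36: P = 5Q − 122.36.
New quantity: 213.25 − 0.3Q = 5Q − 122.36 → Q' = 63.3226.
Overproduction ΔQ = 63.3226 − 38.9151 = 24.4075; wedge = subsidy = 129.36.
DWL = ½ × 24.4075 × 129.36 = $1578.68 thousand.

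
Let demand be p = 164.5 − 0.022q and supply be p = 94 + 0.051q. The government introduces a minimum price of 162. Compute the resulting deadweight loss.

Competitive equilibrium: 164.5 − 0.022q = 94 + 0.051q → q* = 965.75342, p* = 143.25342.
At the floor p = 162, quantity demanded = (164.5 − 162)/0.022 = 113.63636.
Sellers' marginal cost at q' = 113.63636: 94 + 0.051·113.63636 = 99.79545.
Δq = 965.75342 − 113.63636 = 852.11706; wedge = 162 − 99.79545 = 62.20455.
Welfare loss = ½ × 852.11706 × 62.20455 = 26502.78.

26502.78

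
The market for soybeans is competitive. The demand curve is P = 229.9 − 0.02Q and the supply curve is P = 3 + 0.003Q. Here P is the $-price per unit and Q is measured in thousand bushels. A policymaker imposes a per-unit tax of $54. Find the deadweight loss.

$63391.30 thousand

Competitive equilibrium: 229.9 − 0.02Q = 3 + 0.003Q → Q* = 9865.2174, P* = 32.5957.
With the tax, the buyer price exceeds the seller price by 54: (229.9 − 0.02Q) − (3 + 0.003Q) = 54 → Q' = 7517.3913.
ΔQ = 9865.2174 − 7517.3913 = 2347.8261; the wedge equals the tax, 54.
Deadweight loss = ½ × 2347.8261 × 54 = $63391.30 thousand.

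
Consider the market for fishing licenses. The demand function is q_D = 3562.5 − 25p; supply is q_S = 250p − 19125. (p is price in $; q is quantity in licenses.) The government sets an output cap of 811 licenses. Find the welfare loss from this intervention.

$10443.862

In inverse form: demand p = 142.5 − 0.04q, supply p = 76.5 + 0.004q.
Competitive equilibrium: 142.5 − 0.04q = 76.5 + 0.004q → q* = 1500, p* = 82.5.
At q = 811: demand price = 142.5 − 0.04·811 = 110.06; supply price = 76.5 + 0.004·811 = 79.744.
Δq = 1500 − 811 = 689; wedge = 110.06 − 79.744 = 30.316.
DWL = ½ × 689 × 30.316 = $10443.862.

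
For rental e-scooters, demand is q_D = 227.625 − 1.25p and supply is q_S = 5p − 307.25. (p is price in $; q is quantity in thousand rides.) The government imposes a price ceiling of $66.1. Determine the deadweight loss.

$4743.38 thousand

In inverse form: demand p = 182.1 − 0.8q, supply p = 61.45 + 0.2q.
Competitive equilibrium: 182.1 − 0.8q = 61.45 + 0.2q → q* = 120.65, p* = 85.58.
At the ceiling p = 66.1, quantity supplied = (66.1 − 61.45)/0.2 = 23.25.
Willingness to pay at q' = 23.25: 182.1 − 0.8·23.25 = 163.5.
Δq = 120.65 − 23.25 = 97.4; wedge = 163.5 − 66.1 = 97.4.
The triangle = ½ × 97.4 × 97.4 = $4743.38 thousand.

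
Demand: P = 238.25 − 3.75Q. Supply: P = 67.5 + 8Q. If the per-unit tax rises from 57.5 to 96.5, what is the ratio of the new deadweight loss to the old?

Competitive equilibrium: 238.25 − 3.75Q = 67.5 + 8Q → Q* = 14.5319, P* = 183.7553.
For a per-unit tax t: ΔQ = t/11.75, so DWL = ½·t·(t/11.75) = t²/23.5.
At t = 57.5: DWL = 140.691. At t = 96.5: DWL = 396.266.
Ratio = (96.5/57.5)² = 2.817.

2.817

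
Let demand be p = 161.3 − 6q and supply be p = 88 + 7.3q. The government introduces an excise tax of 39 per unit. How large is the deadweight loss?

57.18

Competitive equilibrium: 161.3 − 6q = 88 + 7.3q → q* = 5.5113, p* = 128.2323.
With the tax, the buyer price exceeds the seller price by 39: (161.3 − 6q) − (88 + 7.3q) = 39 → q' = 2.5789.
Δq = 5.5113 − 2.5789 = 2.9324; the wedge equals the tax, 39.
Deadweight loss = ½ × 2.9324 × 39 = 57.18.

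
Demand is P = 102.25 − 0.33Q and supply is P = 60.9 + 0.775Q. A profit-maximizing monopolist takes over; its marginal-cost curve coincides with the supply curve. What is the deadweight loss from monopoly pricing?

Competitive equilibrium: 102.25 − 0.33Q = 60.9 + 0.775Q → Q* = 37.4208, P* = 89.9011.
Marginal revenue: MR = 102.25 − 0.66Q. Set MR = MC: 102.25 − 0.66Q = 60.9 + 0.775Q → Q_m = 28.8153.
Price P_m = 102.25 − 0.33·28.8153 = 92.741; MC(Q_m) = 60.9 + 0.775·28.8153 = 83.2319.
Competitive Q* = 37.4208, so ΔQ = 8.6055; wedge = 92.741 − 83.2319 = 9.5091.
Welfare loss = ½ × 8.6055 × 9.5091 = 40.92.

40.92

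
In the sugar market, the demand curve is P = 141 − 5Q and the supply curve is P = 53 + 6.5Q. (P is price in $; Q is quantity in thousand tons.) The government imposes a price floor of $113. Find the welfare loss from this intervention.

$24.22 thousand

Competitive equilibrium: 141 − 5Q = 53 + 6.5Q → Q* = 7.6522, P* = 102.7391.
At the floor P = 113, quantity demanded = (141 − 113)/5 = 5.6.
Sellers' marginal cost at Q' = 5.6: 53 + 6.5·5.6 = 89.4.
ΔQ = 7.6522 − 5.6 = 2.0522; wedge = 113 − 89.4 = 23.6.
DWL = ½ × 2.0522 × 23.6 = $24.22 thousand.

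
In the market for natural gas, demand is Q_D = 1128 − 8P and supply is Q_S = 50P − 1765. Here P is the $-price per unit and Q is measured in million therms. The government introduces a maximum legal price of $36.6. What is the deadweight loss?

In inverse form: demand P = 141 − 0.125Q, supply P = 35.3 + 0.02Q.
Competitive equilibrium: 141 − 0.125Q = 35.3 + 0.02Q → Q* = 728.9655, P* = 49.8793.
At the ceiling P = 36.6, quantity supplied = (36.6 − 35.3)/0.02 = 65.
Willingness to pay at Q' = 65: 141 − 0.125·65 = 132.875.
ΔQ = 728.9655 − 65 = 663.9655; wedge = 132.875 − 36.6 = 96.275.
Deadweight loss = ½ × 663.9655 × 96.275 = $31961.64 million.

$31961.64 million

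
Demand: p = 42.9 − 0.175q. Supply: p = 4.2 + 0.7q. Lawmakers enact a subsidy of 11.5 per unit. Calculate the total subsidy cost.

Competitive equilibrium: 42.9 − 0.175q = 4.2 + 0.7q → q* = 44.2286, p* = 35.16.
The subsidy lowers effective supply by 11.5: p = 0.7q − 7.3.
New quantity: 42.9 − 0.175q = 0.7q − 7.3 → q' = 57.3714.
Total subsidy cost = 11.5 × 57.3714 = 659.77.

659.77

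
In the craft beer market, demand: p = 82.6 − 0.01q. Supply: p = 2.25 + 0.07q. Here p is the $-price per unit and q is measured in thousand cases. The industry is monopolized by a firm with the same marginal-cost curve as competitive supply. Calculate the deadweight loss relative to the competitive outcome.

Competitive equilibrium: 82.6 − 0.01q = 2.25 + 0.07q → q* = 1004.375, p* = 72.5563.
Marginal revenue: MR = 82.6 − 0.02q. Set MR = MC: 82.6 − 0.02q = 2.25 + 0.07q → q_m = 892.7778.
Price p_m = 82.6 − 0.01·892.7778 = 73.6722; MC(q_m) = 2.25 + 0.07·892.7778 = 64.7444.
Competitive q* = 1004.375, so Δq = 111.5972; wedge = 73.6722 − 64.7444 = 8.9278.
Deadweight loss = ½ × 111.5972 × 8.9278 = $498.16 thousand.

$498.16 thousand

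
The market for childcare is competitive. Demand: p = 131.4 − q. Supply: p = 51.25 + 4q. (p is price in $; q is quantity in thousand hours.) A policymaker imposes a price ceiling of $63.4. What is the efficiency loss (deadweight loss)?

$422.01 thousand

Competitive equilibrium: 131.4 − q = 51.25 + 4q → q* = 16.03, p* = 115.37.
At the ceiling p = 63.4, quantity supplied = (63.4 − 51.25)/4 = 3.0375.
Willingness to pay at q' = 3.0375: 131.4 − 1·3.0375 = 128.3625.
Δq = 16.03 − 3.0375 = 12.9925; wedge = 128.3625 − 63.4 = 64.9625.
Welfare loss = ½ × 12.9925 × 64.9625 = $422.01 thousand.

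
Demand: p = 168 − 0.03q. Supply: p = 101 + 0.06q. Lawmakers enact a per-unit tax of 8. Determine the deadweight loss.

355.56

Competitive equilibrium: 168 − 0.03q = 101 + 0.06q → q* = 744.4444, p* = 145.6667.
With the tax, the buyer price exceeds the seller price by 8: (168 − 0.03q) − (101 + 0.06q) = 8 → q' = 655.5556.
Δq = 744.4444 − 655.5556 = 88.8888; the wedge equals the tax, 8.
The triangle = ½ × 88.8888 × 8 = 355.56.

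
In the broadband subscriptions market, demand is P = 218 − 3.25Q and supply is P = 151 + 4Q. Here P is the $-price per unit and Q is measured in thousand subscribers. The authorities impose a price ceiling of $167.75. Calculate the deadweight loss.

Competitive equilibrium: 218 − 3.25Q = 151 + 4Q → Q* = 9.2414, P* = 187.9655.
At the ceiling P = 167.75, quantity supplied = (167.75 − 151)/4 = 4.1875.
Willingness to pay at Q' = 4.1875: 218 − 3.25·4.1875 = 204.3906.
ΔQ = 9.2414 − 4.1875 = 5.0539; wedge = 204.3906 − 167.75 = 36.6406.
Welfare loss = ½ × 5.0539 × 36.6406 = $92.59 thousand.

$92.59 thousand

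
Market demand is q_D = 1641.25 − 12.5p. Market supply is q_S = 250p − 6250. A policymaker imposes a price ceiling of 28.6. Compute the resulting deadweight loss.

5610.06

In inverse form: demand p = 131.3 − 0.08q, supply p = 25 + 0.004q.
Competitive equilibrium: 131.3 − 0.08q = 25 + 0.004q → q* = 1265.4762, p* = 30.0619.
At the ceiling p = 28.6, quantity supplied = (28.6 − 25)/0.004 = 900.
Willingness to pay at q' = 900: 131.3 − 0.08·900 = 59.3.
Δq = 1265.4762 − 900 = 365.4762; wedge = 59.3 − 28.6 = 30.7.
Deadweight loss = ½ × 365.4762 × 30.7 = 5610.06.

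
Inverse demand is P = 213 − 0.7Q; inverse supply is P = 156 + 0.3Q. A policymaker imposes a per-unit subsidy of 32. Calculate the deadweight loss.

512

Competitive equilibrium: 213 − 0.7Q = 156 + 0.3Q → Q* = 57, P* = 173.1.
The subsidy lowers effective supply by 32: P = 124 + 0.3Q.
New quantity: 213 − 0.7Q = 124 + 0.3Q → Q' = 89.
Overproduction ΔQ = 89 − 57 = 32; wedge = subsidy = 32.
Deadweight loss = ½ × 32 × 32 = 512.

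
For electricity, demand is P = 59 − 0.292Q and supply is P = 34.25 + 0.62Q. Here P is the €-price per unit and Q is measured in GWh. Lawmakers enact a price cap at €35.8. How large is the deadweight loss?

€276.81

Competitive equilibrium: 59 − 0.292Q = 34.25 + 0.62Q → Q* = 27.1382, P* = 51.0757.
At the ceiling P = 35.8, quantity supplied = (35.8 − 34.25)/0.62 = 2.5.
Willingness to pay at Q' = 2.5: 59 − 0.292·2.5 = 58.27.
ΔQ = 27.1382 − 2.5 = 24.6382; wedge = 58.27 − 35.8 = 22.47.
Deadweight loss = ½ × 24.6382 × 22.47 = €276.81.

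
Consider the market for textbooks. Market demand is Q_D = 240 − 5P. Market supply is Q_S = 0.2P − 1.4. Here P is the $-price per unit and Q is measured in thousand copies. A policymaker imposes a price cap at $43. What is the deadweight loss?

In inverse form: demand P = 48 − 0.2Q, supply P = 7 + 5Q.
Competitive equilibrium: 48 − 0.2Q = 7 + 5Q → Q* = 7.8846, P* = 46.4231.
At the ceiling P = 43, quantity supplied = (43 − 7)/5 = 7.2.
Willingness to pay at Q' = 7.2: 48 − 0.2·7.2 = 46.56.
ΔQ = 7.8846 − 7.2 = 0.6846; wedge = 46.56 − 43 = 3.56.
Welfare loss = ½ × 0.6846 × 3.56 = $1.22 thousand.

$1.22 thousand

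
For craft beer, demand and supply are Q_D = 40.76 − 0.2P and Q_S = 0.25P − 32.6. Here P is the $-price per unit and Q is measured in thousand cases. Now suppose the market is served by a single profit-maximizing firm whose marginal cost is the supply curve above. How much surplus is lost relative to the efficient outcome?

In inverse form: demand P = 203.8 − 5Q, supply P = 130.4 + 4Q.
Competitive equilibrium: 203.8 − 5Q = 130.4 + 4Q → Q* = 8.1556, P* = 163.0222.
Marginal revenue: MR = 203.8 − 10Q. Set MR = MC: 203.8 − 10Q = 130.4 + 4Q → Q_m = 5.2429.
Price P_m = 203.8 − 5·5.2429 = 177.5855; MC(Q_m) = 130.4 + 4·5.2429 = 151.3716.
Competitive Q* = 8.1556, so ΔQ = 2.9127; wedge = 177.5855 − 151.3716 = 26.2139.
Welfare loss = ½ × 2.9127 × 26.2139 = $38.18 thousand.

$38.18 thousand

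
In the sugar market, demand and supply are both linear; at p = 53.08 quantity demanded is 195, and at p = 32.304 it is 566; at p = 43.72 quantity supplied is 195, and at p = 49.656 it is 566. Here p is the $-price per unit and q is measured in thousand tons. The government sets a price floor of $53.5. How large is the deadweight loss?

$680.625 thousand

Demand slope = (32.304 − 53.08)/(566 − 195) = −0.056, so p = 64 − 0.056q.
Supply slope = (49.656 − 43.72)/(566 − 195) = 0.016, so p = 40.6 + 0.016q.
Competitive equilibrium: 64 − 0.056q = 40.6 + 0.016q → q* = 325, p* = 45.8.
At the floor p = 53.5, quantity demanded = (64 − 53.5)/0.056 = 187.5.
Sellers' marginal cost at q' = 187.5: 40.6 + 0.016·187.5 = 43.6.
Δq = 325 − 187.5 = 137.5; wedge = 53.5 − 43.6 = 9.9.
Welfare loss = ½ × 137.5 × 9.9 = $680.625 thousand.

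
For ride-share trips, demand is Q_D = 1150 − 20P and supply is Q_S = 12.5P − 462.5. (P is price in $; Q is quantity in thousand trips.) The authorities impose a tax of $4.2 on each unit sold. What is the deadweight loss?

$67.85 thousand

In inverse form: demand P = 57.5 − 0.05Q, supply P = 37 + 0.08Q.
Competitive equilibrium: 57.5 − 0.05Q = 37 + 0.08Q → Q* = 157.6923, P* = 49.6154.
With the tax, the buyer price exceeds the seller price by 4.2: (57.5 − 0.05Q) − (37 + 0.08Q) = 4.2 → Q' = 125.3846.
ΔQ = 157.6923 − 125.3846 = 32.3077; the wedge equals the tax, 4.2.
Deadweight loss = ½ × 32.3077 × 4.2 = $67.85 thousand.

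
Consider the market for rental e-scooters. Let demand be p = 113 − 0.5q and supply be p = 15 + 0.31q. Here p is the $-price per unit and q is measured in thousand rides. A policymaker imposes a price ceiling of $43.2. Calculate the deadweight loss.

$364.98 thousand

Competitive equilibrium: 113 − 0.5q = 15 + 0.31q → q* = 120.98765, p* = 52.50617.
At the ceiling p = 43.2, quantity supplied = (43.2 − 15)/0.31 = 90.96774.
Willingness to pay at q' = 90.96774: 113 − 0.5·90.96774 = 67.51613.
Δq = 120.98765 − 90.96774 = 30.01991; wedge = 67.51613 − 43.2 = 24.31613.
The triangle = ½ × 30.01991 × 24.31613 = $364.98 thousand.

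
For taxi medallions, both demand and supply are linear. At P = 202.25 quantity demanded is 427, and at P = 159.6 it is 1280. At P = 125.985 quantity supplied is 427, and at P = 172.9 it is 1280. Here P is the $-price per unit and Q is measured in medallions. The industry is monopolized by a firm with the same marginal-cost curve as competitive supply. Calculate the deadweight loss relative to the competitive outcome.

$7266.84

Demand slope = (159.6 − 202.25)/(1280 − 427) = −0.05, so P = 223.6 − 0.05Q.
Supply slope = (172.9 − 125.985)/(1280 − 427) = 0.055, so P = 102.5 + 0.055Q.
Competitive equilibrium: 223.6 − 0.05Q = 102.5 + 0.055Q → Q* = 1153.3333, P* = 165.9333.
Marginal revenue: MR = 223.6 − 0.1Q. Set MR = MC: 223.6 − 0.1Q = 102.5 + 0.055Q → Q_m = 781.2903.
Price P_m = 223.6 − 0.05·781.2903 = 184.5355; MC(Q_m) = 102.5 + 0.055·781.2903 = 145.471.
Competitive Q* = 1153.3333, so ΔQ = 372.043; wedge = 184.5355 − 145.471 = 39.0645.
Deadweight loss = ½ × 372.043 × 39.0645 = $7266.84.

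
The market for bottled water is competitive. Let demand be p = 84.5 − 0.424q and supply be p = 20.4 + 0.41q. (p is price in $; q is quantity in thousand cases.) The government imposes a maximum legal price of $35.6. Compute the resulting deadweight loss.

Competitive equilibrium: 84.5 − 0.424q = 20.4 + 0.41q → q* = 76.8585, p* = 51.912.
At the ceiling p = 35.6, quantity supplied = (35.6 − 20.4)/0.41 = 37.0732.
Willingness to pay at q' = 37.0732: 84.5 − 0.424·37.0732 = 68.781.
Δq = 76.8585 − 37.0732 = 39.7853; wedge = 68.781 − 35.6 = 33.181.
The triangle = ½ × 39.7853 × 33.181 = $660.06 thousand.

$660.06 thousand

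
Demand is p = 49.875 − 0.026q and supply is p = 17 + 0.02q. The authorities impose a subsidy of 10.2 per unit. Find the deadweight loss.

1130.87

Competitive equilibrium: 49.875 − 0.026q = 17 + 0.02q → q* = 714.6739, p* = 31.2935.
The subsidy lowers effective supply by 10.2: p = 6.8 + 0.02q.
New quantity: 49.875 − 0.026q = 6.8 + 0.02q → q' = 936.413.
Overproduction Δq = 936.413 − 714.6739 = 221.7391; wedge = subsidy = 10.2.
DWL = ½ × 221.7391 × 10.2 = 1130.87.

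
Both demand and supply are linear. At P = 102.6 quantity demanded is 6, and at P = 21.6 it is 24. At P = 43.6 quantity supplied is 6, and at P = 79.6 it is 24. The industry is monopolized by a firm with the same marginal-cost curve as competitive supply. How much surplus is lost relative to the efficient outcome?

123.64

Demand slope = (21.6 − 102.6)/(24 − 6) = −4.5, so P = 129.6 − 4.5Q.
Supply slope = (79.6 − 43.6)/(24 − 6) = 2, so P = 31.6 + 2Q.
Competitive equilibrium: 129.6 − 4.5Q = 31.6 + 2Q → Q* = 15.0769, P* = 61.7538.
Marginal revenue: MR = 129.6 − 9Q. Set MR = MC: 129.6 − 9Q = 31.6 + 2Q → Q_m = 8.9091.
Price P_m = 129.6 − 4.5·8.9091 = 89.5091; MC(Q_m) = 31.6 + 2·8.9091 = 49.4182.
Competitive Q* = 15.0769, so ΔQ = 6.1678; wedge = 89.5091 − 49.4182 = 40.0909.
Deadweight loss = ½ × 6.1678 × 40.0909 = 123.64.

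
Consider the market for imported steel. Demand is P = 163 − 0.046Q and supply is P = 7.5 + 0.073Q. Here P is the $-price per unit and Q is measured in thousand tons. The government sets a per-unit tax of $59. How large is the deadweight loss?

Competitive equilibrium: 163 − 0.046Q = 7.5 + 0.073Q → Q* = 1306.7227, P* = 102.8908.
With the tax, the buyer price exceeds the seller price by 59: (163 − 0.046Q) − (7.5 + 0.073Q) = 59 → Q' = 810.9244.
ΔQ = 1306.7227 − 810.9244 = 495.7983; the wedge equals the tax, 59.
DWL = ½ × 495.7983 × 59 = $14626.05 thousand.

$14626.05 thousand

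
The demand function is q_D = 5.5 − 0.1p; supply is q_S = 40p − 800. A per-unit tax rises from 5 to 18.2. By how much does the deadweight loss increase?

15.27

In inverse form: demand p = 55 − 10q, supply p = 20 + 0.025q.
Competitive equilibrium: 55 − 10q = 20 + 0.025q → q* = 3.4913, p* = 20.0873.
For a per-unit tax t: Δq = t/10.025, so DWL = ½·t·(t/10.025) = t²/20.05.
At t = 5: DWL = 1.247. At t = 18.2: DWL = 16.521.
Increase = 16.521 − 1.247 = 15.27.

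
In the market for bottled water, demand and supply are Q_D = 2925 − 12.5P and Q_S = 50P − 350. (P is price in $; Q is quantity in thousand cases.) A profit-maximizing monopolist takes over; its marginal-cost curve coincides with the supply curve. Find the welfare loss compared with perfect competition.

$50892.84 thousand

In inverse form: demand P = 234 − 0.08Q, supply P = 7 + 0.02Q.
Competitive equilibrium: 234 − 0.08Q = 7 + 0.02Q → Q* = 2270, P* = 52.4.
Marginal revenue: MR = 234 − 0.16Q. Set MR = MC: 234 − 0.16Q = 7 + 0.02Q → Q_m = 1261.11111.
Price P_m = 234 − 0.08·1261.11111 = 133.11111; MC(Q_m) = 7 + 0.02·1261.11111 = 32.22222.
Competitive Q* = 2270, so ΔQ = 1008.88889; wedge = 133.11111 − 32.22222 = 100.88889.
The triangle = ½ × 1008.88889 × 100.88889 = $50892.84 thousand.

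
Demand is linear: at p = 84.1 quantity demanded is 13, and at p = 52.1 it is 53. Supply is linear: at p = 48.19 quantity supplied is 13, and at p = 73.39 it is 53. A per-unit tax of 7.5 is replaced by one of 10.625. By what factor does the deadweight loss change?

Demand slope = (52.1 − 84.1)/(53 − 13) = −0.8, so p = 94.5 − 0.8q.
Supply slope = (73.39 − 48.19)/(53 − 13) = 0.63, so p = 40 + 0.63q.
Competitive equilibrium: 94.5 − 0.8q = 40 + 0.63q → q* = 38.1119, p* = 64.0105.
For a per-unit tax t: Δq = t/1.43, so DWL = ½·t·(t/1.43) = t²/2.86.
At t = 7.5: DWL = 19.668. At t = 10.625: DWL = 39.472.
Ratio = (10.625/7.5)² = 2.007.

2.007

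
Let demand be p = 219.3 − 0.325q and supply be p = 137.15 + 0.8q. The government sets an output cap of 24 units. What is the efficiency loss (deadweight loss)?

Competitive equilibrium: 219.3 − 0.325q = 137.15 + 0.8q → q* = 73.0222, p* = 195.5678.
At q = 24: demand price = 219.3 − 0.325·24 = 211.5; supply price = 137.15 + 0.8·24 = 156.35.
Δq = 73.0222 − 24 = 49.0222; wedge = 211.5 − 156.35 = 55.15.
The triangle = ½ × 49.0222 × 55.15 = 1351.79.

1351.79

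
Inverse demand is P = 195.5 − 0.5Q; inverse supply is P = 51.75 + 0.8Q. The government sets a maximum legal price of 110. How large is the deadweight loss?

Competitive equilibrium: 195.5 − 0.5Q = 51.75 + 0.8Q → Q* = 110.5769, P* = 140.2115.
At the ceiling P = 110, quantity supplied = (110 − 51.75)/0.8 = 72.8125.
Willingness to pay at Q' = 72.8125: 195.5 − 0.5·72.8125 = 159.0938.
ΔQ = 110.5769 − 72.8125 = 37.7644; wedge = 159.0938 − 110 = 49.0938.
Deadweight loss = ½ × 37.7644 × 49.0938 = 927.

927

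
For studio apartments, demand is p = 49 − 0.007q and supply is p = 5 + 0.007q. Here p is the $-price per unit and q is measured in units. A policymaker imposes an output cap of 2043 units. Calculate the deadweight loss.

$8467.80

Competitive equilibrium: 49 − 0.007q = 5 + 0.007q → q* = 3142.8571, p* = 27.
At q = 2043: demand price = 49 − 0.007·2043 = 34.699; supply price = 5 + 0.007·2043 = 19.301.
Δq = 3142.8571 − 2043 = 1099.8571; wedge = 34.699 − 19.301 = 15.398.
DWL = ½ × 1099.8571 × 15.398 = $8467.80.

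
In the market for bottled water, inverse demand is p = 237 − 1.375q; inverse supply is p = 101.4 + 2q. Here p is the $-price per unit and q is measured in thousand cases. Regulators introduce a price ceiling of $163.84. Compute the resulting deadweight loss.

Competitive equilibrium: 237 − 1.375q = 101.4 + 2q → q* = 40.1778, p* = 181.7556.
At the ceiling p = 163.84, quantity supplied = (163.84 − 101.4)/2 = 31.22.
Willingness to pay at q' = 31.22: 237 − 1.375·31.22 = 194.0725.
Δq = 40.1778 − 31.22 = 8.9578; wedge = 194.0725 − 163.84 = 30.2325.
The triangle = ½ × 8.9578 × 30.2325 = $135.41 thousand.

$135.41 thousand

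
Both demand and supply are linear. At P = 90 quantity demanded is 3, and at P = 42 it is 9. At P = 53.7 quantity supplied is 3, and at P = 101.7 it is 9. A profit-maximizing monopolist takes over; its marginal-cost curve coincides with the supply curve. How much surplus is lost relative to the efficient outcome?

24.68

Demand slope = (42 − 90)/(9 − 3) = −8, so P = 114 − 8Q.
Supply slope = (101.7 − 53.7)/(9 − 3) = 8, so P = 29.7 + 8Q.
Competitive equilibrium: 114 − 8Q = 29.7 + 8Q → Q* = 5.2688, P* = 71.85.
Marginal revenue: MR = 114 − 16Q. Set MR = MC: 114 − 16Q = 29.7 + 8Q → Q_m = 3.5125.
Price P_m = 114 − 8·3.5125 = 85.9; MC(Q_m) = 29.7 + 8·3.5125 = 57.8.
Competitive Q* = 5.2688, so ΔQ = 1.7563; wedge = 85.9 − 57.8 = 28.1.
The triangle = ½ × 1.7563 × 28.1 = 24.68.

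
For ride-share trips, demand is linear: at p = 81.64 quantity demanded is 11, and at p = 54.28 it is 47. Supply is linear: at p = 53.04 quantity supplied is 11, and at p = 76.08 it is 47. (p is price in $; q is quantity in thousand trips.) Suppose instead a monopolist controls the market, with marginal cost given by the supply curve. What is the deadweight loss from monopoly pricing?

Demand slope = (54.28 − 81.64)/(47 − 11) = −0.76, so p = 90 − 0.76q.
Supply slope = (76.08 − 53.04)/(47 − 11) = 0.64, so p = 46 + 0.64q.
Competitive equilibrium: 90 − 0.76q = 46 + 0.64q → q* = 31.4286, p* = 66.1143.
Marginal revenue: MR = 90 − 1.52q. Set MR = MC: 90 − 1.52q = 46 + 0.64q → q_m = 20.3704.
Price p_m = 90 − 0.76·20.3704 = 74.5185; MC(q_m) = 46 + 0.64·20.3704 = 59.0371.
Competitive q* = 31.4286, so Δq = 11.0582; wedge = 74.5185 − 59.0371 = 15.4814.
Deadweight loss = ½ × 11.0582 × 15.4814 = $85.60 thousand.

$85.60 thousand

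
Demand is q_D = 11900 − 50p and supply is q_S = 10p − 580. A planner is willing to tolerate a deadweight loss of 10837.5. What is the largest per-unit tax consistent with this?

51

In inverse form: demand p = 238 − 0.02q, supply p = 58 + 0.1q.
Competitive equilibrium: 238 − 0.02q = 58 + 0.1q → q* = 1500, p* = 208.
A tax t gives Δq = t/0.12 and wedge t, so DWL = t²/0.24.
t²/0.24 = 10837.5 → t² = 2601 → t = 51.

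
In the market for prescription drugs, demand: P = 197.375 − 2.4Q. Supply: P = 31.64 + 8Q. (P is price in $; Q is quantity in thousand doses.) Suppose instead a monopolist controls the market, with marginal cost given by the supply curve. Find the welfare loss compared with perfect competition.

Competitive equilibrium: 197.375 − 2.4Q = 31.64 + 8Q → Q* = 15.9361, P* = 159.1285.
Marginal revenue: MR = 197.375 − 4.8Q. Set MR = MC: 197.375 − 4.8Q = 31.64 + 8Q → Q_m = 12.948.
Price P_m = 197.375 − 2.4·12.948 = 166.2998; MC(Q_m) = 31.64 + 8·12.948 = 135.224.
Competitive Q* = 15.9361, so ΔQ = 2.9881; wedge = 166.2998 − 135.224 = 31.0758.
Deadweight loss = ½ × 2.9881 × 31.0758 = $46.43 thousand.

$46.43 thousand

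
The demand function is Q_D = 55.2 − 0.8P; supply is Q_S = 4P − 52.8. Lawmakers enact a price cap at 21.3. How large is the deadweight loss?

17.28

In inverse form: demand P = 69 − 1.25Q, supply P = 13.2 + 0.25Q.
Competitive equilibrium: 69 − 1.25Q = 13.2 + 0.25Q → Q* = 37.2, P* = 22.5.
At the ceiling P = 21.3, quantity supplied = (21.3 − 13.2)/0.25 = 32.4.
Willingness to pay at Q' = 32.4: 69 − 1.25·32.4 = 28.5.
ΔQ = 37.2 − 32.4 = 4.8; wedge = 28.5 − 21.3 = 7.2.
Deadweight loss = ½ × 4.8 × 7.2 = 17.28.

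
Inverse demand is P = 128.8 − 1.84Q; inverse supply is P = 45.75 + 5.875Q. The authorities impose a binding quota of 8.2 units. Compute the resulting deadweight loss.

25.37

Competitive equilibrium: 128.8 − 1.84Q = 45.75 + 5.875Q → Q* = 10.7647, P* = 108.9929.
At Q = 8.2: demand price = 128.8 − 1.84·8.2 = 113.712; supply price = 45.75 + 5.875·8.2 = 93.925.
ΔQ = 10.7647 − 8.2 = 2.5647; wedge = 113.712 − 93.925 = 19.787.
Welfare loss = ½ × 2.5647 × 19.787 = 25.37.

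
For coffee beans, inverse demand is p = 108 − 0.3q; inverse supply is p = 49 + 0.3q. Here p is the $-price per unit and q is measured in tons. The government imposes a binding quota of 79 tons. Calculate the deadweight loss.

Competitive equilibrium: 108 − 0.3q = 49 + 0.3q → q* = 98.3333, p* = 78.5.
At q = 79: demand price = 108 − 0.3·79 = 84.3; supply price = 49 + 0.3·79 = 72.7.
Δq = 98.3333 − 79 = 19.3333; wedge = 84.3 − 72.7 = 11.6.
Welfare loss = ½ × 19.3333 × 11.6 = $112.13.

$112.13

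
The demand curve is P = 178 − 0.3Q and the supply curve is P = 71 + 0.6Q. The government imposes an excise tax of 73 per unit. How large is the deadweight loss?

Competitive equilibrium: 178 − 0.3Q = 71 + 0.6Q → Q* = 118.8889, P* = 142.3333.
With the tax, the buyer price exceeds the seller price by 73: (178 − 0.3Q) − (71 + 0.6Q) = 73 → Q' = 37.7778.
ΔQ = 118.8889 − 37.7778 = 81.1111; the wedge equals the tax, 73.
DWL = ½ × 81.1111 × 73 = 2960.56.

2960.56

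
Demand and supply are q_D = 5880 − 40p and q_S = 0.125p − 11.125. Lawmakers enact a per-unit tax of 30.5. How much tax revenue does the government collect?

104.52

In inverse form: demand p = 147 − 0.025q, supply p = 89 + 8q.
Competitive equilibrium: 147 − 0.025q = 89 + 8q → q* = 7.2274, p* = 146.8193.
With the tax, the buyer price exceeds the seller price by 30.5: (147 − 0.025q) − (89 + 8q) = 30.5 → q' = 3.4268.
Tax revenue = 30.5 × 3.4268 = 104.52.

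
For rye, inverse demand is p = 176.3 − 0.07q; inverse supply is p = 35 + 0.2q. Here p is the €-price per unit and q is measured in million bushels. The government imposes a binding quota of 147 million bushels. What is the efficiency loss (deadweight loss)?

€19119.615 million

Competitive equilibrium: 176.3 − 0.07q = 35 + 0.2q → q* = 523.33333, p* = 139.66667.
At q = 147: demand price = 176.3 − 0.07·147 = 166.01; supply price = 35 + 0.2·147 = 64.4.
Δq = 523.33333 − 147 = 376.33333; wedge = 166.01 − 64.4 = 101.61.
Welfare loss = ½ × 376.33333 × 101.61 = €19119.615 million.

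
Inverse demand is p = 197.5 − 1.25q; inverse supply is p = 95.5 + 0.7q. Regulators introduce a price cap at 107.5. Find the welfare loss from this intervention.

Competitive equilibrium: 197.5 − 1.25q = 95.5 + 0.7q → q* = 52.3077, p* = 132.1154.
At the ceiling p = 107.5, quantity supplied = (107.5 − 95.5)/0.7 = 17.1429.
Willingness to pay at q' = 17.1429: 197.5 − 1.25·17.1429 = 176.0714.
Δq = 52.3077 − 17.1429 = 35.1648; wedge = 176.0714 − 107.5 = 68.5714.
Welfare loss = ½ × 35.1648 × 68.5714 = 1205.65.

1205.65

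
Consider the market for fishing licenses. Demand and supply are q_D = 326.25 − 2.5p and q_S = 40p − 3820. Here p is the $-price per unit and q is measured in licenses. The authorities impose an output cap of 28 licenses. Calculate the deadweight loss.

In inverse form: demand p = 130.5 − 0.4q, supply p = 95.5 + 0.025q.
Competitive equilibrium: 130.5 − 0.4q = 95.5 + 0.025q → q* = 82.3529, p* = 97.5588.
At q = 28: demand price = 130.5 − 0.4·28 = 119.3; supply price = 95.5 + 0.025·28 = 96.2.
Δq = 82.3529 − 28 = 54.3529; wedge = 119.3 − 96.2 = 23.1.
DWL = ½ × 54.3529 × 23.1 = $627.78.

$627.78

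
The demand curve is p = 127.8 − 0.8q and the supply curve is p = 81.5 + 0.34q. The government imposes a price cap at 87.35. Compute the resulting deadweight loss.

Competitive equilibrium: 127.8 − 0.8q = 81.5 + 0.34q → q* = 40.614, p* = 95.3088.
At the ceiling p = 87.35, quantity supplied = (87.35 − 81.5)/0.34 = 17.2059.
Willingness to pay at q' = 17.2059: 127.8 − 0.8·17.2059 = 114.0353.
Δq = 40.614 − 17.2059 = 23.4081; wedge = 114.0353 − 87.35 = 26.6853.
The triangle = ½ × 23.4081 × 26.6853 = 312.33.

312.33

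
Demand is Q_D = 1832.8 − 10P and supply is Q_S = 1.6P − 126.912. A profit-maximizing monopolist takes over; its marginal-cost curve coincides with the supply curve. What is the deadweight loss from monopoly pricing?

In inverse form: demand P = 183.28 − 0.1Q, supply P = 79.32 + 0.625Q.
Competitive equilibrium: 183.28 − 0.1Q = 79.32 + 0.625Q → Q* = 143.3931, P* = 168.9407.
Marginal revenue: MR = 183.28 − 0.2Q. Set MR = MC: 183.28 − 0.2Q = 79.32 + 0.625Q → Q_m = 126.0121.
Price P_m = 183.28 − 0.1·126.0121 = 170.6788; MC(Q_m) = 79.32 + 0.625·126.0121 = 158.0776.
Competitive Q* = 143.3931, so ΔQ = 17.381; wedge = 170.6788 − 158.0776 = 12.6012.
DWL = ½ × 17.381 × 12.6012 = 109.51.

109.51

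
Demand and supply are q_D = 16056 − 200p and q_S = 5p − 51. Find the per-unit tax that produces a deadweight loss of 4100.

41

In inverse form: demand p = 80.28 − 0.005q, supply p = 10.2 + 0.2q.
Competitive equilibrium: 80.28 − 0.005q = 10.2 + 0.2q → q* = 341.8537, p* = 78.5707.
A tax t gives Δq = t/0.205 and wedge t, so DWL = t²/0.41.
t²/0.41 = 4100 → t² = 1681 → t = 41.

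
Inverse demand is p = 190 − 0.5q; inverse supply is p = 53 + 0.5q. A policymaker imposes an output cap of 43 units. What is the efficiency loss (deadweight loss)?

4418

Competitive equilibrium: 190 − 0.5q = 53 + 0.5q → q* = 137, p* = 121.5.
At q = 43: demand price = 190 − 0.5·43 = 168.5; supply price = 53 + 0.5·43 = 74.5.
Δq = 137 − 43 = 94; wedge = 168.5 − 74.5 = 94.
The triangle = ½ × 94 × 94 = 4418.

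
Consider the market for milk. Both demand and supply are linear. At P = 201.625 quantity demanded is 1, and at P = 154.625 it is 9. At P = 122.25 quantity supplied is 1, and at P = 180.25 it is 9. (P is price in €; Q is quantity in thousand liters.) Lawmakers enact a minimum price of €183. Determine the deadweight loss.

Demand slope = (154.625 − 201.625)/(9 − 1) = −5.875, so P = 207.5 − 5.875Q.
Supply slope = (180.25 − 122.25)/(9 − 1) = 7.25, so P = 115 + 7.25Q.
Competitive equilibrium: 207.5 − 5.875Q = 115 + 7.25Q → Q* = 7.0476, P* = 166.0952.
At the floor P = 183, quantity demanded = (207.5 − 183)/5.875 = 4.1702.
Sellers' marginal cost at Q' = 4.1702: 115 + 7.25·4.1702 = 145.234.
ΔQ = 7.0476 − 4.1702 = 2.8774; wedge = 183 − 145.234 = 37.766.
The triangle = ½ × 2.8774 × 37.766 = €54.33 thousand.

€54.33 thousand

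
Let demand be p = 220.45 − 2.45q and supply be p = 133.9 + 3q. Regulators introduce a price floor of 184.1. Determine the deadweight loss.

Competitive equilibrium: 220.45 − 2.45q = 133.9 + 3q → q* = 15.8807, p* = 181.5422.
At the floor p = 184.1, quantity demanded = (220.45 − 184.1)/2.45 = 14.8367.
Sellers' marginal cost at q' = 14.8367: 133.9 + 3·14.8367 = 178.4101.
Δq = 15.8807 − 14.8367 = 1.044; wedge = 184.1 − 178.4101 = 5.6899.
The triangle = ½ × 1.044 × 5.6899 = 2.97.

2.97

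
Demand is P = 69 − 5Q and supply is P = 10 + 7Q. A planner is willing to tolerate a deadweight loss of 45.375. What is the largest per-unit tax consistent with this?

Competitive equilibrium: 69 − 5Q = 10 + 7Q → Q* = 4.9167, P* = 44.4167.
A tax t gives ΔQ = t/12 and wedge t, so DWL = t²/24.
t²/24 = 45.375 → t² = 1089 → t = 33.

33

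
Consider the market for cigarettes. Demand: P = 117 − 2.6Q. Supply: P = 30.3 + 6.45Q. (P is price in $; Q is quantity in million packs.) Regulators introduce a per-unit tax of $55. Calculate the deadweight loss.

Competitive equilibrium: 117 − 2.6Q = 30.3 + 6.45Q → Q* = 9.5801, P* = 92.0917.
With the tax, the buyer price exceeds the seller price by 55: (117 − 2.6Q) − (30.3 + 6.45Q) = 55 → Q' = 3.5028.
ΔQ = 9.5801 − 3.5028 = 6.0773; the wedge equals the tax, 55.
DWL = ½ × 6.0773 × 55 = $167.13 million.

$167.13 million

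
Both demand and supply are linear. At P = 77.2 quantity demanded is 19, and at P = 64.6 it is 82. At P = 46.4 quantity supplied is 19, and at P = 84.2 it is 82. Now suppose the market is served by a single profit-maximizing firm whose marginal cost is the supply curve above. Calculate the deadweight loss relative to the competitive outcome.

Demand slope = (64.6 − 77.2)/(82 − 19) = −0.2, so P = 81 − 0.2Q.
Supply slope = (84.2 − 46.4)/(82 − 19) = 0.6, so P = 35 + 0.6Q.
Competitive equilibrium: 81 − 0.2Q = 35 + 0.6Q → Q* = 57.5, P* = 69.5.
Marginal revenue: MR = 81 − 0.4Q. Set MR = MC: 81 − 0.4Q = 35 + 0.6Q → Q_m = 46.
Price P_m = 81 − 0.2·46 = 71.8; MC(Q_m) = 35 + 0.6·46 = 62.6.
Competitive Q* = 57.5, so ΔQ = 11.5; wedge = 71.8 − 62.6 = 9.2.
DWL = ½ × 11.5 × 9.2 = 52.90.

52.90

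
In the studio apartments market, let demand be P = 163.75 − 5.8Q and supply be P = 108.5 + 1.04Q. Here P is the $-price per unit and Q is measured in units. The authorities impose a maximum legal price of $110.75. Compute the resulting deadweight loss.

Competitive equilibrium: 163.75 − 5.8Q = 108.5 + 1.04Q → Q* = 8.0775, P* = 116.9006.
At the ceiling P = 110.75, quantity supplied = (110.75 − 108.5)/1.04 = 2.1635.
Willingness to pay at Q' = 2.1635: 163.75 − 5.8·2.1635 = 151.2017.
ΔQ = 8.0775 − 2.1635 = 5.914; wedge = 151.2017 − 110.75 = 40.4517.
Welfare loss = ½ × 5.914 × 40.4517 = $119.62.

$119.62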